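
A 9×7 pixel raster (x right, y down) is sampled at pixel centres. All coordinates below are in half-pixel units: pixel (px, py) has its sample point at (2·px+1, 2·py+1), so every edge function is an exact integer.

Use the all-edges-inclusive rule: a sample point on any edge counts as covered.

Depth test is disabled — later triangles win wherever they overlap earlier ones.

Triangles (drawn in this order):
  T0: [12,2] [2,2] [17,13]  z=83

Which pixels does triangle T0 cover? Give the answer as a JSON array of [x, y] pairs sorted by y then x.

T0:
  2·area = 110  (B↔C swapped to make it positive)
  edge (12, 2)→(17, 13): d=(5,11) inclusive
  edge (17, 13)→(2, 2): d=(-15,-11) inclusive
  edge (2, 2)→(12, 2): d=(10,0) inclusive
    (2,1)@(5, 3): e=[82,18,10] → X
    (3,1)@(7, 3): e=[60,40,10] → X
    (4,1)@(9, 3): e=[38,62,10] → X
    (5,1)@(11, 3): e=[16,84,10] → X
    (6,1)@(13, 3): e=[-6,106,10] → .
    (2,2)@(5, 5): e=[92,-12,30] → .
    (3,2)@(7, 5): e=[70,10,30] → X
    (6,2)@(13, 5): e=[4,76,30] → X
    (7,2)@(15, 5): e=[-18,98,30] → .
    (3,3)@(7, 7): e=[80,-20,50] → .
    (4,3)@(9, 7): e=[58,2,50] → X
    (7,3)@(15, 7): e=[-8,68,50] → .
    (8,6)@(17, 13): e=[0,0,110] → X  [on edge]
  covered (15 px):
    . . . . . . . . .
    . . X X X X . . .
    . . . X X X X . .
    . . . . X X X . .
    . . . . . . X X .
    . . . . . . . X .
    . . . . . . . . X

Answer: [[2,1],[3,1],[4,1],[5,1],[3,2],[4,2],[5,2],[6,2],[4,3],[5,3],[6,3],[6,4],[7,4],[7,5],[8,6]]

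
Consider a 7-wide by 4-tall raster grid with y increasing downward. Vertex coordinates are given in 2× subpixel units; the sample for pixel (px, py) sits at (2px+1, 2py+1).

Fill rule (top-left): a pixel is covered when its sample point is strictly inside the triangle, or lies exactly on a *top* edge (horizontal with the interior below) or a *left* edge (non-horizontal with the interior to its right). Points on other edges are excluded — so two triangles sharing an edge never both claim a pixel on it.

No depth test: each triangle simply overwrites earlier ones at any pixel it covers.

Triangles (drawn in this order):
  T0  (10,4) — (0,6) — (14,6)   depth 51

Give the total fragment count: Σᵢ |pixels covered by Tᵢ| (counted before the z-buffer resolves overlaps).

T0:
  2·area = 28  (B↔C swapped to make it positive)
  edge (10, 4)→(14, 6): d=(4,2) right/bottom  bias=-1
  edge (14, 6)→(0, 6): d=(-14,0) right/bottom  bias=-1
  edge (0, 6)→(10, 4): d=(10,-2) top-left  bias=+0
    (2,2)@(5, 5): e=[14,14,0] → █  [on edge]
    (3,2)@(7, 5): e=[10,14,4] → █
    (4,2)@(9, 5): e=[6,14,8] → █
    (5,2)@(11, 5): e=[2,14,12] → █
    (6,2)@(13, 5): e=[-2,14,16] → ·
    (2,3)@(5, 7): e=[22,-14,20] → ·
    (3,3)@(7, 7): e=[18,-14,24] → ·
    (4,3)@(9, 7): e=[14,-14,28] → ·
    (5,3)@(11, 7): e=[10,-14,32] → ·
  covered (4 px):
    · · · · · · ·
    · · · · · · ·
    · · █ █ █ █ ·
    · · · · · · ·

Answer: 4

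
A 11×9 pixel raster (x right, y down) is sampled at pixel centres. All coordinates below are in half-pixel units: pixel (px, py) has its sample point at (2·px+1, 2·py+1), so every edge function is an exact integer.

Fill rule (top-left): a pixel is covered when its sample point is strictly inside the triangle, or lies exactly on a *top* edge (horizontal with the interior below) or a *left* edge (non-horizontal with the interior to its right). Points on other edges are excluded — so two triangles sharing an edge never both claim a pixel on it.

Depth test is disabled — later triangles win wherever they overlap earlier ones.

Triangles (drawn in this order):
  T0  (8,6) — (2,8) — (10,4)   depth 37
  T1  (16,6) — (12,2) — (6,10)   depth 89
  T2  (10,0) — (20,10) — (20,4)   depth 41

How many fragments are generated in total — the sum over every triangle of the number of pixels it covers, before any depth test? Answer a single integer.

T0:
  2·area = 8
  edge (8, 6)→(2, 8): d=(-6,2) right/bottom  bias=-1
  edge (2, 8)→(10, 4): d=(8,-4) top-left  bias=+0
  edge (10, 4)→(8, 6): d=(-2,2) right/bottom  bias=-1
    (6,0)@(13, 1): e=[20,-12,0] → .  [on edge]
    (5,1)@(11, 3): e=[12,-4,0] → .  [on edge]
    (8,1)@(17, 3): e=[0,20,-12] → .  [on edge]
    (4,2)@(9, 5): e=[4,4,0] → .  [on edge]
    (5,2)@(11, 5): e=[0,12,-4] → .  [on edge]
    (2,3)@(5, 7): e=[0,4,4] → .  [on edge]
    (3,3)@(7, 7): e=[-4,12,0] → .  [on edge]
    (2,4)@(5, 9): e=[-12,20,0] → .  [on edge]
    (1,5)@(3, 11): e=[-20,28,0] → .  [on edge]
    (0,6)@(1, 13): e=[-28,36,0] → .  [on edge]
  covered (0 px):
    . . . . . . . . . . .
    . . . . . . . . . . .
    . . . . . . . . . . .
    . . . . . . . . . . .
    . . . . . . . . . . .
    . . . . . . . . . . .
    . . . . . . . . . . .
    . . . . . . . . . . .
    . . . . . . . . . . .
T1:
  2·area = 56  (B↔C swapped to make it positive)
  edge (16, 6)→(6, 10): d=(-10,4) right/bottom  bias=-1
  edge (6, 10)→(12, 2): d=(6,-8) top-left  bias=+0
  edge (12, 2)→(16, 6): d=(4,4) right/bottom  bias=-1
    (5,0)@(11, 1): e=[70,-14,0] → .  [on edge]
    (6,1)@(13, 3): e=[42,14,0] → .  [on edge]
    (5,2)@(11, 5): e=[30,10,16] → X
    (6,2)@(13, 5): e=[22,26,8] → X
    (7,2)@(15, 5): e=[14,42,0] → .  [on edge]
    (4,3)@(9, 7): e=[18,6,32] → X
    (7,3)@(15, 7): e=[-6,54,8] → .
    (8,3)@(17, 7): e=[-14,70,0] → .  [on edge]
    (3,4)@(7, 9): e=[6,2,48] → X
    (4,4)@(9, 9): e=[-2,18,40] → .
    (5,4)@(11, 9): e=[-10,34,32] → .
    (6,4)@(13, 9): e=[-18,50,24] → .
    (9,4)@(19, 9): e=[-42,98,0] → .  [on edge]
    (10,5)@(21, 11): e=[-70,126,0] → .  [on edge]
  covered (6 px):
    . . . . . . . . . . .
    . . . . . . . . . . .
    . . . . . X X . . . .
    . . . . X X X . . . .
    . . . X . . . . . . .
    . . . . . . . . . . .
    . . . . . . . . . . .
    . . . . . . . . . . .
    . . . . . . . . . . .
T2:
  2·area = 60  (B↔C swapped to make it positive)
  edge (10, 0)→(20, 4): d=(10,4) right/bottom  bias=-1
  edge (20, 4)→(20, 10): d=(0,6) right/bottom  bias=-1
  edge (20, 10)→(10, 0): d=(-10,-10) top-left  bias=+0
    (5,0)@(11, 1): e=[6,54,0] → X  [on edge]
    (6,0)@(13, 1): e=[-2,42,20] → .
    (5,1)@(11, 3): e=[26,54,-20] → .
    (6,1)@(13, 3): e=[18,42,0] → X  [on edge]
    (7,1)@(15, 3): e=[10,30,20] → X
    (8,1)@(17, 3): e=[2,18,40] → X
    (9,1)@(19, 3): e=[-6,6,60] → .
    (6,2)@(13, 5): e=[38,42,-20] → .
    (7,2)@(15, 5): e=[30,30,0] → X  [on edge]
    (9,2)@(19, 5): e=[14,6,40] → X
    (10,2)@(21, 5): e=[6,-6,60] → .
    (7,3)@(15, 7): e=[50,30,-20] → .
    (8,3)@(17, 7): e=[42,18,0] → X  [on edge]
    (9,4)@(19, 9): e=[54,6,0] → X  [on edge]
    (10,5)@(21, 11): e=[66,-6,0] → .  [on edge]
  covered (10 px):
    . . . . . X . . . . .
    . . . . . . X X X . .
    . . . . . . . X X X .
    . . . . . . . . X X .
    . . . . . . . . . X .
    . . . . . . . . . . .
    . . . . . . . . . . .
    . . . . . . . . . . .
    . . . . . . . . . . .

Final: 16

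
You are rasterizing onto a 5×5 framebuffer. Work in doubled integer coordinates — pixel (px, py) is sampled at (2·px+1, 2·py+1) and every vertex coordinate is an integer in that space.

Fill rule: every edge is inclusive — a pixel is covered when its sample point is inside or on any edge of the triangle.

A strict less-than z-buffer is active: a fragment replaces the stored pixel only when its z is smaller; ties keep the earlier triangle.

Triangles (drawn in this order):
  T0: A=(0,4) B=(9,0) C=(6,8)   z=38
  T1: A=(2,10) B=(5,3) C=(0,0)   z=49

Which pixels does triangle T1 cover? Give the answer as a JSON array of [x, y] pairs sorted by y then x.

T0:
  2·area = 60
  edge (0, 4)→(9, 0): d=(9,-4) inclusive
  edge (9, 0)→(6, 8): d=(-3,8) inclusive
  edge (6, 8)→(0, 4): d=(-6,-4) inclusive
    (3,0)@(7, 1): e=[1,13,46] → █
    (4,0)@(9, 1): e=[9,-3,54] → ·
    (1,1)@(3, 3): e=[3,39,18] → █
    (2,1)@(5, 3): e=[11,23,26] → █
    (4,1)@(9, 3): e=[27,-9,42] → ·
    (1,2)@(3, 5): e=[21,33,6] → █
    (4,2)@(9, 5): e=[45,-15,30] → ·
    (1,3)@(3, 7): e=[39,27,-6] → ·
    (2,3)@(5, 7): e=[47,11,2] → █
    (3,3)@(7, 7): e=[55,-5,10] → ·
    (2,4)@(5, 9): e=[65,5,-10] → ·
  covered (8 px):
    · · · █ ·
    · █ █ █ ·
    · █ █ █ ·
    · · █ · ·
    · · · · ·
T1:
  2·area = 44  (B↔C swapped to make it positive)
  edge (2, 10)→(0, 0): d=(-2,-10) inclusive
  edge (0, 0)→(5, 3): d=(5,3) inclusive
  edge (5, 3)→(2, 10): d=(-3,7) inclusive
    (0,0)@(1, 1): e=[8,2,34] → █
    (1,0)@(3, 1): e=[28,-4,20] → ·
    (0,1)@(1, 3): e=[4,12,28] → █
    (1,1)@(3, 3): e=[24,6,14] → █
    (2,1)@(5, 3): e=[44,0,0] → █  [on edge]
    (3,1)@(7, 3): e=[64,-6,-14] → ·
    (0,2)@(1, 5): e=[0,22,22] → █  [on edge]
    (2,2)@(5, 5): e=[40,10,-6] → ·
    (0,3)@(1, 7): e=[-4,32,16] → ·
    (1,3)@(3, 7): e=[16,26,2] → █
    (2,3)@(5, 7): e=[36,20,-12] → ·
    (1,4)@(3, 9): e=[12,36,-4] → ·
  covered (7 px):
    █ · · · ·
    █ █ █ · ·
    █ █ · · ·
    · █ · · ·
    · · · · ·

Final: [[0,0],[0,1],[1,1],[2,1],[0,2],[1,2],[1,3]]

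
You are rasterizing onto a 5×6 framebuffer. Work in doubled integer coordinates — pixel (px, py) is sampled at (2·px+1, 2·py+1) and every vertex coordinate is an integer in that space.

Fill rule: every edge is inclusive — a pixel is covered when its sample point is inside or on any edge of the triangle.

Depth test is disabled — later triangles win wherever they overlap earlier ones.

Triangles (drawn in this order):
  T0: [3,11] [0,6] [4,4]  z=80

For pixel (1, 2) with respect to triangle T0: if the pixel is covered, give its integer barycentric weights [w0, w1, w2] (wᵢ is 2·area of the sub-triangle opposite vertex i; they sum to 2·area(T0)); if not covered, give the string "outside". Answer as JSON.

T0:
  2·area = 26
  edge (3, 11)→(0, 6): d=(-3,-5) inclusive
  edge (0, 6)→(4, 4): d=(4,-2) inclusive
  edge (4, 4)→(3, 11): d=(-1,7) inclusive
    (1,2)@(3, 5): e=[18,2,6] → X
    (2,2)@(5, 5): e=[28,6,-8] → .
    (0,3)@(1, 7): e=[2,6,18] → X
    (2,3)@(5, 7): e=[22,14,-10] → .
    (0,4)@(1, 9): e=[-4,14,16] → .
    (1,4)@(3, 9): e=[6,18,2] → X
    (2,4)@(5, 9): e=[16,22,-12] → .
    (1,5)@(3, 11): e=[0,26,0] → X  [on edge]
    (2,5)@(5, 11): e=[10,30,-14] → .
  covered (5 px):
    . . . . .
    . . . . .
    . X . . .
    X X . . .
    . X . . .
    . X . . .

Final: [2,6,18]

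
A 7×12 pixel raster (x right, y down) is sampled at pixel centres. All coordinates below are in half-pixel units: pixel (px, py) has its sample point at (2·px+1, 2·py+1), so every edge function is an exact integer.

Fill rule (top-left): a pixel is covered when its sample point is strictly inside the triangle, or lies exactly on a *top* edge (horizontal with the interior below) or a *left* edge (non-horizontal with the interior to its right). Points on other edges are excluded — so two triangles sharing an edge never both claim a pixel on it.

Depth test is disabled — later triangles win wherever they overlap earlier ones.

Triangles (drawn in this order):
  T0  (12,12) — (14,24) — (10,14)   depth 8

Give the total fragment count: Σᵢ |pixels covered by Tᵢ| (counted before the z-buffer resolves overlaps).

T0:
  2·area = 28
  edge (12, 12)→(14, 24): d=(2,12) right/bottom  bias=-1
  edge (14, 24)→(10, 14): d=(-4,-10) top-left  bias=+0
  edge (10, 14)→(12, 12): d=(2,-2) top-left  bias=+0
    (6,5)@(13, 11): e=[-14,42,0] → ·  [on edge]
    (5,6)@(11, 13): e=[14,14,0] → █  [on edge]
    (6,6)@(13, 13): e=[-10,34,4] → ·
    (4,7)@(9, 15): e=[42,-14,0] → ·  [on edge]
    (5,7)@(11, 15): e=[18,6,4] → █
    (6,7)@(13, 15): e=[-6,26,8] → ·
    (3,8)@(7, 17): e=[70,-42,0] → ·  [on edge]
    (5,8)@(11, 17): e=[22,-2,8] → ·
    (2,9)@(5, 19): e=[98,-70,0] → ·  [on edge]
    (6,9)@(13, 19): e=[2,10,16] → █
    (1,10)@(3, 21): e=[126,-98,0] → ·  [on edge]
    (6,10)@(13, 21): e=[6,2,20] → █
    (0,11)@(1, 23): e=[154,-126,0] → ·  [on edge]
  covered (4 px):
    · · · · · · ·
    · · · · · · ·
    · · · · · · ·
    · · · · · · ·
    · · · · · · ·
    · · · · · · ·
    · · · · · █ ·
    · · · · · █ ·
    · · · · · · ·
    · · · · · · █
    · · · · · · █
    · · · · · · ·

Final: 4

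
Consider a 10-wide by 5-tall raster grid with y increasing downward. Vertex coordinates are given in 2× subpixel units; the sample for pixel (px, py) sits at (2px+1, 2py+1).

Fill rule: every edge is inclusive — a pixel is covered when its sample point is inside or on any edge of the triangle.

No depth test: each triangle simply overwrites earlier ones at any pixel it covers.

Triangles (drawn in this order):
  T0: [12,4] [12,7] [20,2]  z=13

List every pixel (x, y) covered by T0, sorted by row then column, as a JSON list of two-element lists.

T0:
  2·area = 24  (B↔C swapped to make it positive)
  edge (12, 4)→(20, 2): d=(8,-2) inclusive
  edge (20, 2)→(12, 7): d=(-8,5) inclusive
  edge (12, 7)→(12, 4): d=(0,-3) inclusive
    (8,1)@(17, 3): e=[2,7,15] → █
    (9,1)@(19, 3): e=[6,-3,21] → ·
    (6,2)@(13, 5): e=[10,11,3] → █
    (7,2)@(15, 5): e=[14,1,9] → █
    (8,2)@(17, 5): e=[18,-9,15] → ·
    (6,3)@(13, 7): e=[26,-5,3] → ·
    (7,3)@(15, 7): e=[30,-15,9] → ·
  covered (3 px):
    · · · · · · · · · ·
    · · · · · · · · █ ·
    · · · · · · █ █ · ·
    · · · · · · · · · ·
    · · · · · · · · · ·

Result: [[8,1],[6,2],[7,2]]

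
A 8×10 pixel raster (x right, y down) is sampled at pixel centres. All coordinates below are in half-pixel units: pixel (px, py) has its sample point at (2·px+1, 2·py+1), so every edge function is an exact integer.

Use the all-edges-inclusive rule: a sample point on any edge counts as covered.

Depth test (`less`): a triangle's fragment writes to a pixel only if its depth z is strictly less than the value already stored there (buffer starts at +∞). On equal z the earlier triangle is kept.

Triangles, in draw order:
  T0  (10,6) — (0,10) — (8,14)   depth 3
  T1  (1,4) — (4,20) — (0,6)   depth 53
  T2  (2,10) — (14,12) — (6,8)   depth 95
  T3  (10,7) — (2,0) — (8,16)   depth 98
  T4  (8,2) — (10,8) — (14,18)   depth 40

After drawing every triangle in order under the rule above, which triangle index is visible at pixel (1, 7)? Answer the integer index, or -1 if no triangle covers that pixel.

T0:
  2·area = 72  (B↔C swapped to make it positive)
  edge (10, 6)→(8, 14): d=(-2,8) inclusive
  edge (8, 14)→(0, 10): d=(-8,-4) inclusive
  edge (0, 10)→(10, 6): d=(10,-4) inclusive
    (4,3)@(9, 7): e=[6,60,6] → X
    (5,3)@(11, 7): e=[-10,68,14] → .
    (1,4)@(3, 9): e=[50,20,2] → X
    (2,4)@(5, 9): e=[34,28,10] → X
    (3,4)@(7, 9): e=[18,36,18] → X
    (5,4)@(11, 9): e=[-14,52,34] → .
    (1,5)@(3, 11): e=[46,4,22] → X
    (4,5)@(9, 11): e=[-2,28,46] → .
    (1,6)@(3, 13): e=[42,-12,42] → .
    (2,6)@(5, 13): e=[26,-4,50] → .
    (3,6)@(7, 13): e=[10,4,58] → X
    (4,6)@(9, 13): e=[-6,12,66] → .
  covered (9 px):
    . . . . . . . .
    . . . . . . . .
    . . . . . . . .
    . . . . X . . .
    . X X X X . . .
    . X X X . . . .
    . . . X . . . .
    . . . . . . . .
    . . . . . . . .
    . . . . . . . .
T1:
  2·area = 22
  edge (1, 4)→(4, 20): d=(3,16) inclusive
  edge (4, 20)→(0, 6): d=(-4,-14) inclusive
  edge (0, 6)→(1, 4): d=(1,-2) inclusive
    (0,2)@(1, 5): e=[3,18,1] → X
    (1,2)@(3, 5): e=[-29,46,5] → .
    (0,3)@(1, 7): e=[9,10,3] → X
    (1,3)@(3, 7): e=[-23,38,7] → .
    (0,4)@(1, 9): e=[15,2,5] → X
    (1,4)@(3, 9): e=[-17,30,9] → .
    (0,5)@(1, 11): e=[21,-6,7] → .
    (1,7)@(3, 15): e=[1,6,15] → X
    (2,7)@(5, 15): e=[-31,34,19] → .
    (1,8)@(3, 17): e=[7,-2,17] → .
  covered (4 px):
    . . . . . . . .
    . . . . . . . .
    X . . . . . . .
    X . . . . . . .
    X . . . . . . .
    . . . . . . . .
    . . . . . . . .
    . X . . . . . .
    . . . . . . . .
    . . . . . . . .
T2:
  2·area = 32  (B↔C swapped to make it positive)
  edge (2, 10)→(6, 8): d=(4,-2) inclusive
  edge (6, 8)→(14, 12): d=(8,4) inclusive
  edge (14, 12)→(2, 10): d=(-12,-2) inclusive
    (2,4)@(5, 9): e=[2,12,18] → X
    (3,4)@(7, 9): e=[6,4,22] → X
    (4,4)@(9, 9): e=[10,-4,26] → .
    (2,5)@(5, 11): e=[10,28,-6] → .
    (3,5)@(7, 11): e=[14,20,-2] → .
    (4,5)@(9, 11): e=[18,12,2] → X
    (5,5)@(11, 11): e=[22,4,6] → X
    (6,5)@(13, 11): e=[26,-4,10] → .
    (4,6)@(9, 13): e=[26,28,-22] → .
    (5,6)@(11, 13): e=[30,20,-18] → .
  covered (4 px):
    . . . . . . . .
    . . . . . . . .
    . . . . . . . .
    . . . . . . . .
    . . X X . . . .
    . . . . X X . .
    . . . . . . . .
    . . . . . . . .
    . . . . . . . .
    . . . . . . . .
T3:
  2·area = 86  (B↔C swapped to make it positive)
  edge (10, 7)→(8, 16): d=(-2,9) inclusive
  edge (8, 16)→(2, 0): d=(-6,-16) inclusive
  edge (2, 0)→(10, 7): d=(8,7) inclusive
    (1,0)@(3, 1): e=[75,10,1] → X
    (2,0)@(5, 1): e=[57,42,-13] → .
    (1,1)@(3, 3): e=[71,-2,17] → .
    (2,1)@(5, 3): e=[53,30,3] → X
    (3,1)@(7, 3): e=[35,62,-11] → .
    (2,2)@(5, 5): e=[49,18,19] → X
    (3,2)@(7, 5): e=[31,50,5] → X
    (4,2)@(9, 5): e=[13,82,-9] → .
    (2,3)@(5, 7): e=[45,6,35] → X
    (4,3)@(9, 7): e=[9,70,7] → X
    (5,3)@(11, 7): e=[-9,102,-7] → .
    (2,4)@(5, 9): e=[41,-6,51] → .
  covered (12 px):
    . X . . . . . .
    . . X . . . . .
    . . X X . . . .
    . . X X X . . .
    . . . X X . . .
    . . . X X . . .
    . . . X . . . .
    . . . . . . . .
    . . . . . . . .
    . . . . . . . .
T4:
  2·area = 4  (B↔C swapped to make it positive)
  edge (8, 2)→(14, 18): d=(6,16) inclusive
  edge (14, 18)→(10, 8): d=(-4,-10) inclusive
  edge (10, 8)→(8, 2): d=(-2,-6) inclusive
    (4,2)@(9, 5): e=[2,2,0] → X  [on edge]
    (5,2)@(11, 5): e=[-30,22,12] → .
    (4,3)@(9, 7): e=[14,-6,-4] → .
    (5,5)@(11, 11): e=[6,-2,0] → .  [on edge]
    (6,8)@(13, 17): e=[10,-6,0] → .  [on edge]
  covered (1 px):
    . . . . . . . .
    . . . . . . . .
    . . . . X . . .
    . . . . . . . .
    . . . . . . . .
    . . . . . . . .
    . . . . . . . .
    . . . . . . . .
    . . . . . . . .
    . . . . . . . .

Z-buffer (winner per pixel, '.' = empty):
  . 3 . . . . . .
  . . 3 . . . . .
  1 . 3 3 4 . . .
  1 . 3 3 0 . . .
  1 0 0 0 0 . . .
  . 0 0 0 2 2 . .
  . . . 0 . . . .
  . 1 . . . . . .
  . . . . . . . .
  . . . . . . . .

Answer: 1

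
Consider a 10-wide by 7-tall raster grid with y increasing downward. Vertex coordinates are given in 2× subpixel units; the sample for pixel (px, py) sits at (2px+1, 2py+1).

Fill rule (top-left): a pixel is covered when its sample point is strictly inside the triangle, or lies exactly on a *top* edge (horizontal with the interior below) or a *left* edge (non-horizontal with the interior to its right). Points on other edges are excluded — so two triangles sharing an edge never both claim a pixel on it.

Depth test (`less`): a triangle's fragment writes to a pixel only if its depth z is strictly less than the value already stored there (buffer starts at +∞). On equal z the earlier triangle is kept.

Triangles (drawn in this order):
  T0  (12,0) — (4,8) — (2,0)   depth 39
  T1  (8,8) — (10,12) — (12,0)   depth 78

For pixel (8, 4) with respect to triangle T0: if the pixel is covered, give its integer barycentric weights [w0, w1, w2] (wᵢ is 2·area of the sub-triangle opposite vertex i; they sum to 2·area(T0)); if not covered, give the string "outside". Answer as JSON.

T0:
  2·area = 80
  edge (12, 0)→(4, 8): d=(-8,8) right/bottom  bias=-1
  edge (4, 8)→(2, 0): d=(-2,-8) top-left  bias=+0
  edge (2, 0)→(12, 0): d=(10,0) top-left  bias=+0
    (1,0)@(3, 1): e=[64,6,10] → X
    (2,0)@(5, 1): e=[48,22,10] → X
    (3,0)@(7, 1): e=[32,38,10] → X
    (4,0)@(9, 1): e=[16,54,10] → X
    (5,0)@(11, 1): e=[0,70,10] → .  [on edge]
    (1,1)@(3, 3): e=[48,2,30] → X
    (4,1)@(9, 3): e=[0,50,30] → .  [on edge]
    (1,2)@(3, 5): e=[32,-2,50] → .
    (2,2)@(5, 5): e=[16,14,50] → X
    (3,2)@(7, 5): e=[0,30,50] → .  [on edge]
    (2,3)@(5, 7): e=[0,10,70] → .  [on edge]
    (1,4)@(3, 9): e=[0,-10,90] → .  [on edge]
    (0,5)@(1, 11): e=[0,-30,110] → .  [on edge]
  covered (8 px):
    . X X X X . . . . .
    . X X X . . . . . .
    . . X . . . . . . .
    . . . . . . . . . .
    . . . . . . . . . .
    . . . . . . . . . .
    . . . . . . . . . .
T1:
  2·area = 32  (B↔C swapped to make it positive)
  edge (8, 8)→(12, 0): d=(4,-8) top-left  bias=+0
  edge (12, 0)→(10, 12): d=(-2,12) right/bottom  bias=-1
  edge (10, 12)→(8, 8): d=(-2,-4) top-left  bias=+0
    (5,1)@(11, 3): e=[4,6,22] → X
    (6,1)@(13, 3): e=[20,-18,30] → .
    (5,2)@(11, 5): e=[12,2,18] → X
    (6,2)@(13, 5): e=[28,-22,26] → .
    (4,3)@(9, 7): e=[4,22,6] → X
    (5,3)@(11, 7): e=[20,-2,14] → .
    (4,4)@(9, 9): e=[12,18,2] → X
    (5,4)@(11, 9): e=[28,-6,10] → .
    (4,5)@(9, 11): e=[20,14,-2] → .
  covered (4 px):
    . . . . . . . . . .
    . . . . . X . . . .
    . . . . . X . . . .
    . . . . X . . . . .
    . . . . X . . . . .
    . . . . . . . . . .
    . . . . . . . . . .

Result: "outside"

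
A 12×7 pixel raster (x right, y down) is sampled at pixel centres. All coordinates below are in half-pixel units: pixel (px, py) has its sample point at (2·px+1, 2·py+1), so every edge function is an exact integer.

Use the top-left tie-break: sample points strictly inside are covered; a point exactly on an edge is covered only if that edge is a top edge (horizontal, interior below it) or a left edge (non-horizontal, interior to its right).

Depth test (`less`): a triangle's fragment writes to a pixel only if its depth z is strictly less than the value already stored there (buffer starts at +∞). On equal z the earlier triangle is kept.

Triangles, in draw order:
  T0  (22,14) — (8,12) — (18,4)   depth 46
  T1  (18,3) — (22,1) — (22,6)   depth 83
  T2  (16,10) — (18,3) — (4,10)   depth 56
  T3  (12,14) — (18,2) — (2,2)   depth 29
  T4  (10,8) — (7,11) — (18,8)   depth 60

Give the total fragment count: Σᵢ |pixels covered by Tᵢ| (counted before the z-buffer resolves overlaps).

T0:
  2·area = 132
  edge (22, 14)→(8, 12): d=(-14,-2) top-left  bias=+0
  edge (8, 12)→(18, 4): d=(10,-8) top-left  bias=+0
  edge (18, 4)→(22, 14): d=(4,10) right/bottom  bias=-1
    (8,2)@(17, 5): e=[116,2,14] → X
    (9,2)@(19, 5): e=[120,18,-6] → .
    (7,3)@(15, 7): e=[84,6,42] → X
    (9,3)@(19, 7): e=[92,38,2] → X
    (10,3)@(21, 7): e=[96,54,-18] → .
    (6,4)@(13, 9): e=[52,10,70] → X
    (10,4)@(21, 9): e=[68,74,-10] → .
    (0,5)@(1, 11): e=[0,-66,198] → .  [on edge]
    (5,5)@(11, 11): e=[20,14,98] → X
    (10,5)@(21, 11): e=[40,94,-2] → .
    (5,6)@(11, 13): e=[-8,34,106] → .
    (6,6)@(13, 13): e=[-4,50,86] → .
    (7,6)@(15, 13): e=[0,66,66] → X  [on edge]
  covered (17 px):
    . . . . . . . . . . . .
    . . . . . . . . . . . .
    . . . . . . . . X . . .
    . . . . . . . X X X . .
    . . . . . . X X X X . .
    . . . . . X X X X X . .
    . . . . . . . X X X X .
T1:
  2·area = 20
  edge (18, 3)→(22, 1): d=(4,-2) top-left  bias=+0
  edge (22, 1)→(22, 6): d=(0,5) right/bottom  bias=-1
  edge (22, 6)→(18, 3): d=(-4,-3) top-left  bias=+0
    (9,1)@(19, 3): e=[2,15,3] → X
    (10,1)@(21, 3): e=[6,5,9] → X
    (11,1)@(23, 3): e=[10,-5,15] → .
    (9,2)@(19, 5): e=[10,15,-5] → .
    (10,2)@(21, 5): e=[14,5,1] → X
    (11,2)@(23, 5): e=[18,-5,7] → .
    (10,3)@(21, 7): e=[22,5,-7] → .
  covered (3 px):
    . . . . . . . . . . . .
    . . . . . . . . . X X .
    . . . . . . . . . . X .
    . . . . . . . . . . . .
    . . . . . . . . . . . .
    . . . . . . . . . . . .
    . . . . . . . . . . . .
T2:
  2·area = 84  (B↔C swapped to make it positive)
  edge (16, 10)→(4, 10): d=(-12,0) right/bottom  bias=-1
  edge (4, 10)→(18, 3): d=(14,-7) top-left  bias=+0
  edge (18, 3)→(16, 10): d=(-2,7) right/bottom  bias=-1
    (7,2)@(15, 5): e=[60,7,17] → X
    (8,2)@(17, 5): e=[60,21,3] → X
    (9,2)@(19, 5): e=[60,35,-11] → .
    (5,3)@(11, 7): e=[36,7,41] → X
    (6,3)@(13, 7): e=[36,21,27] → X
    (8,3)@(17, 7): e=[36,49,-1] → .
    (3,4)@(7, 9): e=[12,7,65] → X
    (4,4)@(9, 9): e=[12,21,51] → X
    (8,4)@(17, 9): e=[12,77,-5] → .
    (3,5)@(7, 11): e=[-12,35,61] → .
    (4,5)@(9, 11): e=[-12,49,47] → .
    (5,5)@(11, 11): e=[-12,63,33] → .
  covered (10 px):
    . . . . . . . . . . . .
    . . . . . . . . . . . .
    . . . . . . . X X . . .
    . . . . . X X X . . . .
    . . . X X X X X . . . .
    . . . . . . . . . . . .
    . . . . . . . . . . . .
T3:
  2·area = 192  (B↔C swapped to make it positive)
  edge (12, 14)→(2, 2): d=(-10,-12) top-left  bias=+0
  edge (2, 2)→(18, 2): d=(16,0) top-left  bias=+0
  edge (18, 2)→(12, 14): d=(-6,12) right/bottom  bias=-1
    (1,1)@(3, 3): e=[2,16,174] → X
    (2,1)@(5, 3): e=[26,16,150] → X
    (3,1)@(7, 3): e=[50,16,126] → X
    (4,1)@(9, 3): e=[74,16,102] → X
    (5,1)@(11, 3): e=[98,16,78] → X
    (6,1)@(13, 3): e=[122,16,54] → X
    (7,1)@(15, 3): e=[146,16,30] → X
    (8,1)@(17, 3): e=[170,16,6] → X
    (9,1)@(19, 3): e=[194,16,-18] → .
    (1,2)@(3, 5): e=[-18,48,162] → .
    (2,2)@(5, 5): e=[6,48,138] → X
    (8,2)@(17, 5): e=[150,48,-6] → .
  covered (24 px):
    . . . . . . . . . . . .
    . X X X X X X X X . . .
    . . X X X X X X . . . .
    . . . X X X X X . . . .
    . . . . X X X . . . . .
    . . . . . X X . . . . .
    . . . . . . . . . . . .
T4:
  2·area = 24  (B↔C swapped to make it positive)
  edge (10, 8)→(18, 8): d=(8,0) top-left  bias=+0
  edge (18, 8)→(7, 11): d=(-11,3) right/bottom  bias=-1
  edge (7, 11)→(10, 8): d=(3,-3) top-left  bias=+0
    (8,0)@(17, 1): e=[-56,80,0] → .  [on edge]
    (7,1)@(15, 3): e=[-40,64,0] → .  [on edge]
    (6,2)@(13, 5): e=[-24,48,0] → .  [on edge]
    (5,3)@(11, 7): e=[-8,32,0] → .  [on edge]
    (4,4)@(9, 9): e=[8,16,0] → X  [on edge]
    (5,4)@(11, 9): e=[8,10,6] → X
    (6,4)@(13, 9): e=[8,4,12] → X
    (7,4)@(15, 9): e=[8,-2,18] → .
    (3,5)@(7, 11): e=[24,0,0] → .  [on edge]
    (4,5)@(9, 11): e=[24,-6,6] → .
    (5,5)@(11, 11): e=[24,-12,12] → .
    (6,5)@(13, 11): e=[24,-18,18] → .
    (2,6)@(5, 13): e=[40,-16,0] → .  [on edge]
  covered (3 px):
    . . . . . . . . . . . .
    . . . . . . . . . . . .
    . . . . . . . . . . . .
    . . . . . . . . . . . .
    . . . . X X X . . . . .
    . . . . . . . . . . . .
    . . . . . . . . . . . .

Answer: 57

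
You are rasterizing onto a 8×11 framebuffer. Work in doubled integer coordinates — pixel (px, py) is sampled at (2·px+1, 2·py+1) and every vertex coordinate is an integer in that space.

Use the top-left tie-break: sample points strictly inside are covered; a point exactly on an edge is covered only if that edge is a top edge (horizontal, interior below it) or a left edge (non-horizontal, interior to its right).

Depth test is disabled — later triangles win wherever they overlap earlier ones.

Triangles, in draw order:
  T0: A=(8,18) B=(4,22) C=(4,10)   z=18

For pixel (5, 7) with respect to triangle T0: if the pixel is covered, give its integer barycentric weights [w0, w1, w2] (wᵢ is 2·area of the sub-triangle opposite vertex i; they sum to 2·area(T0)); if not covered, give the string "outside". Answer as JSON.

T0:
  2·area = 48
  edge (8, 18)→(4, 22): d=(-4,4) right/bottom  bias=-1
  edge (4, 22)→(4, 10): d=(0,-12) top-left  bias=+0
  edge (4, 10)→(8, 18): d=(4,8) right/bottom  bias=-1
    (7,5)@(15, 11): e=[0,132,-84] → ·  [on edge]
    (2,6)@(5, 13): e=[32,12,4] → █
    (3,6)@(7, 13): e=[24,36,-12] → ·
    (6,6)@(13, 13): e=[0,108,-60] → ·  [on edge]
    (2,7)@(5, 15): e=[24,12,12] → █
    (3,7)@(7, 15): e=[16,36,-4] → ·
    (5,7)@(11, 15): e=[0,84,-36] → ·  [on edge]
    (2,8)@(5, 17): e=[16,12,20] → █
    (3,8)@(7, 17): e=[8,36,4] → █
    (4,8)@(9, 17): e=[0,60,-12] → ·  [on edge]
    (2,9)@(5, 19): e=[8,12,28] → █
    (3,9)@(7, 19): e=[0,36,12] → ·  [on edge]
    (2,10)@(5, 21): e=[0,12,36] → ·  [on edge]
  covered (5 px):
    · · · · · · · ·
    · · · · · · · ·
    · · · · · · · ·
    · · · · · · · ·
    · · · · · · · ·
    · · · · · · · ·
    · · █ · · · · ·
    · · █ · · · · ·
    · · █ █ · · · ·
    · · █ · · · · ·
    · · · · · · · ·

Final: "outside"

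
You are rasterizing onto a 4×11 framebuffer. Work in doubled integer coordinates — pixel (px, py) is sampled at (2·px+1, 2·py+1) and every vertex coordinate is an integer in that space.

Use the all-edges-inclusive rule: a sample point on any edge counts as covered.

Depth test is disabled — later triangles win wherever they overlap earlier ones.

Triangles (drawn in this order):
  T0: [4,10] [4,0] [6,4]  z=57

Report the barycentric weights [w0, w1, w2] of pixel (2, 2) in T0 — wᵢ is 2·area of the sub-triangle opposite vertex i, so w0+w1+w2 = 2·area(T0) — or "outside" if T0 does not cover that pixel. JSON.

T0:
  2·area = 20
  edge (4, 10)→(4, 0): d=(0,-10) inclusive
  edge (4, 0)→(6, 4): d=(2,4) inclusive
  edge (6, 4)→(4, 10): d=(-2,6) inclusive
    (3,0)@(7, 1): e=[30,-10,0] → ·  [on edge]
    (2,1)@(5, 3): e=[10,2,8] → █
    (3,1)@(7, 3): e=[30,-6,-4] → ·
    (2,2)@(5, 5): e=[10,6,4] → █
    (3,2)@(7, 5): e=[30,-2,-8] → ·
    (2,3)@(5, 7): e=[10,10,0] → █  [on edge]
    (3,3)@(7, 7): e=[30,2,-12] → ·
    (2,4)@(5, 9): e=[10,14,-4] → ·
    (1,6)@(3, 13): e=[-10,30,0] → ·  [on edge]
    (0,9)@(1, 19): e=[-30,50,0] → ·  [on edge]
  covered (3 px):
    · · · ·
    · · █ ·
    · · █ ·
    · · █ ·
    · · · ·
    · · · ·
    · · · ·
    · · · ·
    · · · ·
    · · · ·
    · · · ·

Answer: [6,4,10]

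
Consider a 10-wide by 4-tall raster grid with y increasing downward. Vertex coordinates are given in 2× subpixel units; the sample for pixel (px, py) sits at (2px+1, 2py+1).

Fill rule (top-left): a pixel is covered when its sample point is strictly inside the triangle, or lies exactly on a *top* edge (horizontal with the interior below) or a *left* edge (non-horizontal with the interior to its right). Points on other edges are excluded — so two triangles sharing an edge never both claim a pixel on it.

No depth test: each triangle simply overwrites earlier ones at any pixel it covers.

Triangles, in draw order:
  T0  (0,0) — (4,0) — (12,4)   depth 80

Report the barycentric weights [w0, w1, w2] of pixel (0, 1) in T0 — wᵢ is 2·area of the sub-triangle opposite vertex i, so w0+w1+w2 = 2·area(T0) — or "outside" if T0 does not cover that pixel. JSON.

T0:
  2·area = 16
  edge (0, 0)→(4, 0): d=(4,0) top-left  bias=+0
  edge (4, 0)→(12, 4): d=(8,4) right/bottom  bias=-1
  edge (12, 4)→(0, 0): d=(-12,-4) top-left  bias=+0
    (1,0)@(3, 1): e=[4,12,0] → █  [on edge]
    (2,0)@(5, 1): e=[4,4,8] → █
    (3,0)@(7, 1): e=[4,-4,16] → ·
    (1,1)@(3, 3): e=[12,28,-24] → ·
    (2,1)@(5, 3): e=[12,20,-16] → ·
    (4,1)@(9, 3): e=[12,4,0] → █  [on edge]
    (5,1)@(11, 3): e=[12,-4,8] → ·
    (4,2)@(9, 5): e=[20,20,-24] → ·
    (7,2)@(15, 5): e=[20,-4,0] → ·  [on edge]
  covered (3 px):
    · █ █ · · · · · · ·
    · · · · █ · · · · ·
    · · · · · · · · · ·
    · · · · · · · · · ·

Answer: "outside"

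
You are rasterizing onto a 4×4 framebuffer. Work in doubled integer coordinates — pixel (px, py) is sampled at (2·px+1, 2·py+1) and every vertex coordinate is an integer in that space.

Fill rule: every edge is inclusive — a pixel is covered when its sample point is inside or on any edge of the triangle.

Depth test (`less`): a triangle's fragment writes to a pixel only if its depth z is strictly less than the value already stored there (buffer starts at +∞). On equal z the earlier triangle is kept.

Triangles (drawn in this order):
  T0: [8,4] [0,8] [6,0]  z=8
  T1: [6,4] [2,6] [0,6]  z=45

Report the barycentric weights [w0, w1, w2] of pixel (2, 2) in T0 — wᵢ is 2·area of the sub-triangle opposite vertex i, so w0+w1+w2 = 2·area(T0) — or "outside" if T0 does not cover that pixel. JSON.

T0:
  2·area = 40
  edge (8, 4)→(0, 8): d=(-8,4) inclusive
  edge (0, 8)→(6, 0): d=(6,-8) inclusive
  edge (6, 0)→(8, 4): d=(2,4) inclusive
    (2,1)@(5, 3): e=[20,10,10] → #
    (3,1)@(7, 3): e=[12,26,2] → #
    (1,2)@(3, 5): e=[12,6,22] → #
    (3,2)@(7, 5): e=[-4,38,6] → ·
    (0,3)@(1, 7): e=[4,2,34] → #
    (1,3)@(3, 7): e=[-4,18,26] → ·
    (2,3)@(5, 7): e=[-12,34,18] → ·
  covered (5 px):
    · · · ·
    · · # #
    · # # ·
    # · · ·
T1:
  2·area = 4
  edge (6, 4)→(2, 6): d=(-4,2) inclusive
  edge (2, 6)→(0, 6): d=(-2,0) inclusive
  edge (0, 6)→(6, 4): d=(6,-2) inclusive
    (1,2)@(3, 5): e=[2,2,0] → #  [on edge]
    (2,2)@(5, 5): e=[-2,2,4] → ·
    (1,3)@(3, 7): e=[-6,-2,12] → ·
  covered (1 px):
    · · · ·
    · · · ·
    · # · ·
    · · · ·

Final: [22,14,4]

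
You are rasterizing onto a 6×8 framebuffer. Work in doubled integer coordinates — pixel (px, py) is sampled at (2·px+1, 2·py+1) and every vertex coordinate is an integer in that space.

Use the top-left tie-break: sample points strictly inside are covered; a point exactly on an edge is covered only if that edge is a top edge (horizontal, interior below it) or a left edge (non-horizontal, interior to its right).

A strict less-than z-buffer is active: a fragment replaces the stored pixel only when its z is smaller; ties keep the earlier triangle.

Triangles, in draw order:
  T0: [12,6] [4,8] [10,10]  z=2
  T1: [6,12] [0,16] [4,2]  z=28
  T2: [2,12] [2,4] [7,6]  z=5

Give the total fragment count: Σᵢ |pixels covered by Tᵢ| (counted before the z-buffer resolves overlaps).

T0:
  2·area = 28  (B↔C swapped to make it positive)
  edge (12, 6)→(10, 10): d=(-2,4) right/bottom  bias=-1
  edge (10, 10)→(4, 8): d=(-6,-2) top-left  bias=+0
  edge (4, 8)→(12, 6): d=(8,-2) top-left  bias=+0
    (0,3)@(1, 7): e=[42,0,-14] → .  [on edge]
    (4,3)@(9, 7): e=[10,16,2] → X
    (5,3)@(11, 7): e=[2,20,6] → X
    (3,4)@(7, 9): e=[14,0,14] → X  [on edge]
    (5,4)@(11, 9): e=[-2,8,22] → .
    (3,5)@(7, 11): e=[10,-12,30] → .
    (4,5)@(9, 11): e=[2,-8,34] → .
  covered (4 px):
    . . . . . .
    . . . . . .
    . . . . . .
    . . . . X X
    . . . X X .
    . . . . . .
    . . . . . .
    . . . . . .
T1:
  2·area = 68
  edge (6, 12)→(0, 16): d=(-6,4) right/bottom  bias=-1
  edge (0, 16)→(4, 2): d=(4,-14) top-left  bias=+0
  edge (4, 2)→(6, 12): d=(2,10) right/bottom  bias=-1
    (1,3)@(3, 7): e=[42,6,20] → X
    (2,3)@(5, 7): e=[34,34,0] → .  [on edge]
    (1,4)@(3, 9): e=[30,14,24] → X
    (2,4)@(5, 9): e=[22,42,4] → X
    (3,4)@(7, 9): e=[14,70,-16] → .
    (1,5)@(3, 11): e=[18,22,28] → X
    (3,5)@(7, 11): e=[2,78,-12] → .
    (0,6)@(1, 13): e=[14,2,52] → X
    (2,6)@(5, 13): e=[-2,58,12] → .
    (0,7)@(1, 15): e=[2,10,56] → X
    (1,7)@(3, 15): e=[-6,38,36] → .
  covered (8 px):
    . . . . . .
    . . . . . .
    . . . . . .
    . X . . . .
    . X X . . .
    . X X . . .
    X X . . . .
    X . . . . .
T2:
  2·area = 40
  edge (2, 12)→(2, 4): d=(0,-8) top-left  bias=+0
  edge (2, 4)→(7, 6): d=(5,2) right/bottom  bias=-1
  edge (7, 6)→(2, 12): d=(-5,6) right/bottom  bias=-1
    (1,2)@(3, 5): e=[8,3,29] → X
    (2,2)@(5, 5): e=[24,-1,17] → .
    (1,3)@(3, 7): e=[8,13,19] → X
    (2,3)@(5, 7): e=[24,9,7] → X
    (3,3)@(7, 7): e=[40,5,-5] → .
    (1,4)@(3, 9): e=[8,23,9] → X
    (2,4)@(5, 9): e=[24,19,-3] → .
    (1,5)@(3, 11): e=[8,33,-1] → .
  covered (4 px):
    . . . . . .
    . . . . . .
    . X . . . .
    . X X . . .
    . X . . . .
    . . . . . .
    . . . . . .
    . . . . . .

Answer: 16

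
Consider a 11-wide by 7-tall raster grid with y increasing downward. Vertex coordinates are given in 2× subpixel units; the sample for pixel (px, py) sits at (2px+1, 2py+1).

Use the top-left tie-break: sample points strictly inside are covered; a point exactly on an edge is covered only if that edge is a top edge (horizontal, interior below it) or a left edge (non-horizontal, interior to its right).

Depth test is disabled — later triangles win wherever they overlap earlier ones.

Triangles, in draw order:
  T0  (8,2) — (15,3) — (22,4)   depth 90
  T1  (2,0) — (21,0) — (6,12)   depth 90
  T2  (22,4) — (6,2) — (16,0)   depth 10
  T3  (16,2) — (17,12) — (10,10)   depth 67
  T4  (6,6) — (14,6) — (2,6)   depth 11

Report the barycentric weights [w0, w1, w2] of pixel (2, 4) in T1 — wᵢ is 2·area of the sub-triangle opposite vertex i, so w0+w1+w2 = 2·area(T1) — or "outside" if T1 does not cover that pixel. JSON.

T0:
  degenerate (2·area = 0) — covers nothing
T1:
  2·area = 228
  edge (2, 0)→(21, 0): d=(19,0) top-left  bias=+0
  edge (21, 0)→(6, 12): d=(-15,12) right/bottom  bias=-1
  edge (6, 12)→(2, 0): d=(-4,-12) top-left  bias=+0
    (1,0)@(3, 1): e=[19,201,8] → X
    (2,0)@(5, 1): e=[19,177,32] → X
    (3,0)@(7, 1): e=[19,153,56] → X
    (4,0)@(9, 1): e=[19,129,80] → X
    (5,0)@(11, 1): e=[19,105,104] → X
    (6,0)@(13, 1): e=[19,81,128] → X
    (7,0)@(15, 1): e=[19,57,152] → X
    (8,0)@(17, 1): e=[19,33,176] → X
    (9,0)@(19, 1): e=[19,9,200] → X
    (10,0)@(21, 1): e=[19,-15,224] → .
    (1,1)@(3, 3): e=[57,171,0] → X  [on edge]
    (9,1)@(19, 3): e=[57,-21,192] → .
    (2,4)@(5, 9): e=[171,57,0] → X  [on edge]
  covered (30 px):
    . X X X X X X X X X .
    . X X X X X X X X . .
    . . X X X X X . . . .
    . . X X X X . . . . .
    . . X X X . . . . . .
    . . . X . . . . . . .
    . . . . . . . . . . .
T2:
  2·area = 52
  edge (22, 4)→(6, 2): d=(-16,-2) top-left  bias=+0
  edge (6, 2)→(16, 0): d=(10,-2) top-left  bias=+0
  edge (16, 0)→(22, 4): d=(6,4) right/bottom  bias=-1
    (5,0)@(11, 1): e=[26,0,26] → X  [on edge]
    (6,0)@(13, 1): e=[30,4,18] → X
    (7,0)@(15, 1): e=[34,8,10] → X
    (8,0)@(17, 1): e=[38,12,2] → X
    (9,0)@(19, 1): e=[42,16,-6] → .
    (0,1)@(1, 3): e=[-26,0,78] → .  [on edge]
    (5,1)@(11, 3): e=[-6,20,38] → .
    (6,1)@(13, 3): e=[-2,24,30] → .
    (7,1)@(15, 3): e=[2,28,22] → X
    (9,1)@(19, 3): e=[10,36,6] → X
    (10,1)@(21, 3): e=[14,40,-2] → .
    (7,2)@(15, 5): e=[-30,48,34] → .
  covered (7 px):
    . . . . . X X X X . .
    . . . . . . . X X X .
    . . . . . . . . . . .
    . . . . . . . . . . .
    . . . . . . . . . . .
    . . . . . . . . . . .
    . . . . . . . . . . .
T3:
  2·area = 68
  edge (16, 2)→(17, 12): d=(1,10) right/bottom  bias=-1
  edge (17, 12)→(10, 10): d=(-7,-2) top-left  bias=+0
  edge (10, 10)→(16, 2): d=(6,-8) top-left  bias=+0
    (7,2)@(15, 5): e=[13,45,10] → X
    (8,2)@(17, 5): e=[-7,49,26] → .
    (6,3)@(13, 7): e=[35,27,6] → X
    (8,3)@(17, 7): e=[-5,35,38] → .
    (5,4)@(11, 9): e=[57,9,2] → X
    (8,4)@(17, 9): e=[-3,21,50] → .
    (5,5)@(11, 11): e=[59,-5,14] → .
    (6,5)@(13, 11): e=[39,-1,30] → .
    (7,5)@(15, 11): e=[19,3,46] → X
    (8,5)@(17, 11): e=[-1,7,62] → .
    (7,6)@(15, 13): e=[21,-11,58] → .
  covered (7 px):
    . . . . . . . . . . .
    . . . . . . . . . . .
    . . . . . . . X . . .
    . . . . . . X X . . .
    . . . . . X X X . . .
    . . . . . . . X . . .
    . . . . . . . . . . .
T4:
  degenerate (2·area = 0) — covers nothing

Result: [57,0,171]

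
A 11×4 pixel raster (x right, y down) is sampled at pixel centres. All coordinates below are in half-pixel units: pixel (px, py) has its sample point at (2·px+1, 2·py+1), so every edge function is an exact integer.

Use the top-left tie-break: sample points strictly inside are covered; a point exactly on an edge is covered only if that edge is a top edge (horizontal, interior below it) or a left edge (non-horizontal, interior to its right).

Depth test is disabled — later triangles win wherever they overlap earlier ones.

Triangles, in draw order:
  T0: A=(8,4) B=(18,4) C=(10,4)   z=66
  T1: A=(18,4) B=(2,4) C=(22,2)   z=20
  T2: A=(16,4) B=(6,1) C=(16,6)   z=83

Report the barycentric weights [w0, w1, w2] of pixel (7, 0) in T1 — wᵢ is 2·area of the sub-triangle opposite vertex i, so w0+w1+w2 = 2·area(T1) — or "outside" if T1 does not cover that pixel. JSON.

T0:
  degenerate (2·area = 0) — covers nothing
T1:
  2·area = 32
  edge (18, 4)→(2, 4): d=(-16,0) right/bottom  bias=-1
  edge (2, 4)→(22, 2): d=(20,-2) top-left  bias=+0
  edge (22, 2)→(18, 4): d=(-4,2) right/bottom  bias=-1
    (6,1)@(13, 3): e=[16,2,14] → #
    (7,1)@(15, 3): e=[16,6,10] → #
    (8,1)@(17, 3): e=[16,10,6] → #
    (9,1)@(19, 3): e=[16,14,2] → #
    (10,1)@(21, 3): e=[16,18,-2] → ·
    (6,2)@(13, 5): e=[-16,42,6] → ·
    (7,2)@(15, 5): e=[-16,46,2] → ·
    (8,2)@(17, 5): e=[-16,50,-2] → ·
    (9,2)@(19, 5): e=[-16,54,-6] → ·
  covered (4 px):
    · · · · · · · · · · ·
    · · · · · · # # # # ·
    · · · · · · · · · · ·
    · · · · · · · · · · ·
T2:
  2·area = 20  (B↔C swapped to make it positive)
  edge (16, 4)→(16, 6): d=(0,2) right/bottom  bias=-1
  edge (16, 6)→(6, 1): d=(-10,-5) top-left  bias=+0
  edge (6, 1)→(16, 4): d=(10,3) right/bottom  bias=-1
    (5,1)@(11, 3): e=[10,5,5] → #
    (6,1)@(13, 3): e=[6,15,-1] → ·
    (5,2)@(11, 5): e=[10,-15,25] → ·
    (7,2)@(15, 5): e=[2,5,13] → #
    (8,2)@(17, 5): e=[-2,15,7] → ·
    (7,3)@(15, 7): e=[2,-15,33] → ·
  covered (2 px):
    · · · · · · · · · · ·
    · · · · · # · · · · ·
    · · · · · · · # · · ·
    · · · · · · · · · · ·

Answer: "outside"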